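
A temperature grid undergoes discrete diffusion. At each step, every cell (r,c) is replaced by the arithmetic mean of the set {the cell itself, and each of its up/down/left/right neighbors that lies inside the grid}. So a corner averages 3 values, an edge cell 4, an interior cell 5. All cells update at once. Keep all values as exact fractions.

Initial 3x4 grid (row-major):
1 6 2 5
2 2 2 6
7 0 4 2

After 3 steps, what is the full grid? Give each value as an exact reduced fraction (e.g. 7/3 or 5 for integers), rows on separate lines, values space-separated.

After step 1:
  3 11/4 15/4 13/3
  3 12/5 16/5 15/4
  3 13/4 2 4
After step 2:
  35/12 119/40 421/120 71/18
  57/20 73/25 151/50 917/240
  37/12 213/80 249/80 13/4
After step 3:
  1049/360 77/25 12103/3600 8117/2160
  1177/400 5771/2000 9829/3000 50527/14400
  2063/720 7067/2400 2409/800 611/180

Answer: 1049/360 77/25 12103/3600 8117/2160
1177/400 5771/2000 9829/3000 50527/14400
2063/720 7067/2400 2409/800 611/180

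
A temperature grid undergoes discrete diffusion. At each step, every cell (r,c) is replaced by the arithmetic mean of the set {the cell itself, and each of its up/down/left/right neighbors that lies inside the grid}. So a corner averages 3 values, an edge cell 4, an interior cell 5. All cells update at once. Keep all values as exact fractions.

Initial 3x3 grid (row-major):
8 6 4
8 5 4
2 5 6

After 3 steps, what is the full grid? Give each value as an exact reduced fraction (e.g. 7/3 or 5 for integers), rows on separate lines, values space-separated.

After step 1:
  22/3 23/4 14/3
  23/4 28/5 19/4
  5 9/2 5
After step 2:
  113/18 467/80 91/18
  1421/240 527/100 1201/240
  61/12 201/40 19/4
After step 3:
  6493/1080 26929/4800 5723/1080
  81187/14400 10823/2000 72287/14400
  3847/720 12077/2400 3547/720

Answer: 6493/1080 26929/4800 5723/1080
81187/14400 10823/2000 72287/14400
3847/720 12077/2400 3547/720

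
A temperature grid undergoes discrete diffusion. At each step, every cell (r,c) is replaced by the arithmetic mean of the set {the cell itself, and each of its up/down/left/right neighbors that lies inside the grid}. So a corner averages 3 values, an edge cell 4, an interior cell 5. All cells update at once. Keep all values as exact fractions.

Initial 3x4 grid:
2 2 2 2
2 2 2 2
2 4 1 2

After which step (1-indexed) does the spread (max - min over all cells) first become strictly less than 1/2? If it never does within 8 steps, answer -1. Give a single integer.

Step 1: max=8/3, min=5/3, spread=1
Step 2: max=287/120, min=28/15, spread=21/40
Step 3: max=2507/1080, min=349/180, spread=413/1080
  -> spread < 1/2 first at step 3
Step 4: max=72161/32400, min=106141/54000, spread=21191/81000
Step 5: max=2148167/972000, min=71431/36000, spread=21953/97200
Step 6: max=31710517/14580000, min=19527203/9720000, spread=193577/1166400
Step 7: max=472472507/218700000, min=1177262777/583200000, spread=9919669/69984000
Step 8: max=112520264377/52488000000, min=23709687431/11664000000, spread=18645347/167961600

Answer: 3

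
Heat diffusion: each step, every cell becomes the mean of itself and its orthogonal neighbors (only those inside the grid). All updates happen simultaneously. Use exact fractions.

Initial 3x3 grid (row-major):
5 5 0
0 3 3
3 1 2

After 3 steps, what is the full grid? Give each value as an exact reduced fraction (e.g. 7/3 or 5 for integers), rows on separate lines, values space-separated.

Answer: 763/270 4477/1600 5629/2160
36743/14400 14591/6000 8567/3600
1181/540 31393/14400 1523/720

Derivation:
After step 1:
  10/3 13/4 8/3
  11/4 12/5 2
  4/3 9/4 2
After step 2:
  28/9 233/80 95/36
  589/240 253/100 34/15
  19/9 479/240 25/12
After step 3:
  763/270 4477/1600 5629/2160
  36743/14400 14591/6000 8567/3600
  1181/540 31393/14400 1523/720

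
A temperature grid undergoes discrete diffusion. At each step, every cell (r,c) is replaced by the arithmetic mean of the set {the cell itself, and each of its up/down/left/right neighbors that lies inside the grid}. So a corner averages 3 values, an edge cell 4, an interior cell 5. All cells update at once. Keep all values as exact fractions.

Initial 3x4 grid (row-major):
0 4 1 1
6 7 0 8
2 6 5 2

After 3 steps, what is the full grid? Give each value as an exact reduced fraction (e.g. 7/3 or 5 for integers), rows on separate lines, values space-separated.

Answer: 7601/2160 12229/3600 5357/1800 6737/2160
19237/4800 3789/1000 11137/3000 47791/14400
2329/540 31183/7200 9401/2400 79/20

Derivation:
After step 1:
  10/3 3 3/2 10/3
  15/4 23/5 21/5 11/4
  14/3 5 13/4 5
After step 2:
  121/36 373/120 361/120 91/36
  327/80 411/100 163/50 917/240
  161/36 1051/240 349/80 11/3
After step 3:
  7601/2160 12229/3600 5357/1800 6737/2160
  19237/4800 3789/1000 11137/3000 47791/14400
  2329/540 31183/7200 9401/2400 79/20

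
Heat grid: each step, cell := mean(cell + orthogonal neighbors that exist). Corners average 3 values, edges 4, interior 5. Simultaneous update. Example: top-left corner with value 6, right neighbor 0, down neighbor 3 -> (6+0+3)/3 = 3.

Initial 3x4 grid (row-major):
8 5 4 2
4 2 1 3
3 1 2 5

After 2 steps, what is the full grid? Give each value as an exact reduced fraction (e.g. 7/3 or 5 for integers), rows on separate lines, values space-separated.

After step 1:
  17/3 19/4 3 3
  17/4 13/5 12/5 11/4
  8/3 2 9/4 10/3
After step 2:
  44/9 961/240 263/80 35/12
  911/240 16/5 13/5 689/240
  107/36 571/240 599/240 25/9

Answer: 44/9 961/240 263/80 35/12
911/240 16/5 13/5 689/240
107/36 571/240 599/240 25/9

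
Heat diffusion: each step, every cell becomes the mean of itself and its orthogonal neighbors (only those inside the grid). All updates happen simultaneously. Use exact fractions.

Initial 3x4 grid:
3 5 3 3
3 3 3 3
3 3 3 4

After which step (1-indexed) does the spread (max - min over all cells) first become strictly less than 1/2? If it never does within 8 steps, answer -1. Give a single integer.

Answer: 3

Derivation:
Step 1: max=11/3, min=3, spread=2/3
Step 2: max=211/60, min=3, spread=31/60
Step 3: max=1831/540, min=7493/2400, spread=5803/21600
  -> spread < 1/2 first at step 3
Step 4: max=359909/108000, min=68213/21600, spread=4711/27000
Step 5: max=3207479/972000, min=6890497/2160000, spread=2135107/19440000
Step 6: max=318704261/97200000, min=623601497/194400000, spread=552281/7776000
Step 7: max=5716231357/1749600000, min=90059550437/27993600000, spread=56006051/1119744000
Step 8: max=570024024133/174960000000, min=2255072288657/699840000000, spread=200190463/5598720000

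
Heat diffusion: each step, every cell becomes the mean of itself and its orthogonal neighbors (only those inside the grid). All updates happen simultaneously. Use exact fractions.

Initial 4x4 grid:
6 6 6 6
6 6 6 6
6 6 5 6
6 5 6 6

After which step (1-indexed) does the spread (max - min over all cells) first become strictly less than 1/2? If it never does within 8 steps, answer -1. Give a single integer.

Answer: 2

Derivation:
Step 1: max=6, min=11/2, spread=1/2
Step 2: max=6, min=1351/240, spread=89/240
  -> spread < 1/2 first at step 2
Step 3: max=6, min=13699/2400, spread=701/2400
Step 4: max=23851/4000, min=248231/43200, spread=46799/216000
Step 5: max=321329/54000, min=12463303/2160000, spread=389857/2160000
Step 6: max=320273/54000, min=1125440041/194400000, spread=27542759/194400000
Step 7: max=28769989/4860000, min=11274828799/1944000000, spread=77722267/648000000
Step 8: max=28718729029/4860000000, min=338917622899/58320000000, spread=5707125449/58320000000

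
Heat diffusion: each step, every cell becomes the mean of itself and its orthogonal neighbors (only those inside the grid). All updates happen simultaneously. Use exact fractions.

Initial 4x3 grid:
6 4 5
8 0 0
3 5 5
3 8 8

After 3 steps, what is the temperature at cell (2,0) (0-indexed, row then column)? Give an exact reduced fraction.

Step 1: cell (2,0) = 19/4
Step 2: cell (2,0) = 67/15
Step 3: cell (2,0) = 8449/1800
Full grid after step 3:
  3193/720 6163/1600 2513/720
  2603/600 8071/2000 4381/1200
  8449/1800 3401/750 5491/1200
  2713/540 4727/900 317/60

Answer: 8449/1800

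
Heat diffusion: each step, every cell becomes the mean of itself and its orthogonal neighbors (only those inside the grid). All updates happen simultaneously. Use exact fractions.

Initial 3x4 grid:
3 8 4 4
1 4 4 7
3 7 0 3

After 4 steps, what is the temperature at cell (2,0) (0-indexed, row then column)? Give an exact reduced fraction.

Answer: 476537/129600

Derivation:
Step 1: cell (2,0) = 11/3
Step 2: cell (2,0) = 119/36
Step 3: cell (2,0) = 7903/2160
Step 4: cell (2,0) = 476537/129600
Full grid after step 4:
  173729/43200 34131/8000 315379/72000 5369/1200
  3364393/864000 1429397/360000 377593/90000 1809259/432000
  476537/129600 413081/108000 417631/108000 258551/64800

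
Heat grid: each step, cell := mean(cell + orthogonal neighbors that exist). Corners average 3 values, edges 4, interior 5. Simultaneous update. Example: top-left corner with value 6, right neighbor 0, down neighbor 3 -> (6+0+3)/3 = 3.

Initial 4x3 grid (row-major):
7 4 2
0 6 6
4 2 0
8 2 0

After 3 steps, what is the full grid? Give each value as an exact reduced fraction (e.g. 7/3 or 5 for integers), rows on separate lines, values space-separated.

After step 1:
  11/3 19/4 4
  17/4 18/5 7/2
  7/2 14/5 2
  14/3 3 2/3
After step 2:
  38/9 961/240 49/12
  901/240 189/50 131/40
  913/240 149/50 269/120
  67/18 167/60 17/9
After step 3:
  4313/1080 57923/14400 303/80
  28009/7200 2669/750 669/200
  25669/7200 18707/6000 9347/3600
  7423/2160 10237/3600 2489/1080

Answer: 4313/1080 57923/14400 303/80
28009/7200 2669/750 669/200
25669/7200 18707/6000 9347/3600
7423/2160 10237/3600 2489/1080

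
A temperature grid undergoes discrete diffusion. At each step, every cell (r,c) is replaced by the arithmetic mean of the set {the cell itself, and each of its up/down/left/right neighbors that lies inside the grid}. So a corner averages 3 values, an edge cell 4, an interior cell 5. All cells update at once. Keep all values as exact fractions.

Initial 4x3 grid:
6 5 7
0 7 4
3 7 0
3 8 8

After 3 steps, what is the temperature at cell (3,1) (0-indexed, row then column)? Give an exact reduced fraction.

Answer: 12317/2400

Derivation:
Step 1: cell (3,1) = 13/2
Step 2: cell (3,1) = 43/8
Step 3: cell (3,1) = 12317/2400
Full grid after step 3:
  4853/1080 7933/1600 5443/1080
  31711/7200 9331/2000 35861/7200
  31921/7200 2419/500 36071/7200
  2075/432 12317/2400 2275/432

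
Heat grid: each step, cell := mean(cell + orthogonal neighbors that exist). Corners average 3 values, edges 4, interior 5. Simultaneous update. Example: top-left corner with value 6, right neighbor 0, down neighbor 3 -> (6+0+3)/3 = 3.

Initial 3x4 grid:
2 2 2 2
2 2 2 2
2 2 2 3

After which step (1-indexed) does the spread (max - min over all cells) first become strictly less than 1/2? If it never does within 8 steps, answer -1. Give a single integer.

Step 1: max=7/3, min=2, spread=1/3
  -> spread < 1/2 first at step 1
Step 2: max=41/18, min=2, spread=5/18
Step 3: max=473/216, min=2, spread=41/216
Step 4: max=56057/25920, min=2, spread=4217/25920
Step 5: max=3319549/1555200, min=14479/7200, spread=38417/311040
Step 6: max=197824211/93312000, min=290597/144000, spread=1903471/18662400
Step 7: max=11798429089/5598720000, min=8755759/4320000, spread=18038617/223948800
Step 8: max=705114582851/335923200000, min=790526759/388800000, spread=883978523/13436928000

Answer: 1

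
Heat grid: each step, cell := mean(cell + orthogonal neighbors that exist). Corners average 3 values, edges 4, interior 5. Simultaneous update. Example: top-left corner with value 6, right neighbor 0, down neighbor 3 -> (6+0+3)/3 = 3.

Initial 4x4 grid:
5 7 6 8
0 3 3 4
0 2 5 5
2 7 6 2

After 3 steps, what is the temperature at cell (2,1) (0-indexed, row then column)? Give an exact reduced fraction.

Step 1: cell (2,1) = 17/5
Step 2: cell (2,1) = 317/100
Step 3: cell (2,1) = 1373/400
Full grid after step 3:
  173/48 3449/800 12043/2400 3799/720
  1217/400 7313/2000 8949/2000 1933/400
  1077/400 1373/400 24767/6000 16009/3600
  721/240 8567/2400 30533/7200 9557/2160

Answer: 1373/400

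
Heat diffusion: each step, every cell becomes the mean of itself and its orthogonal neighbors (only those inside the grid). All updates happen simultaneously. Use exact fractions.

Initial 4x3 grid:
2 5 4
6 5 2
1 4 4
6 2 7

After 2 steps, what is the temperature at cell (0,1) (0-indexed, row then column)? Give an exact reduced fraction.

Answer: 41/10

Derivation:
Step 1: cell (0,1) = 4
Step 2: cell (0,1) = 41/10
Full grid after step 2:
  71/18 41/10 137/36
  989/240 377/100 241/60
  279/80 417/100 233/60
  4 917/240 40/9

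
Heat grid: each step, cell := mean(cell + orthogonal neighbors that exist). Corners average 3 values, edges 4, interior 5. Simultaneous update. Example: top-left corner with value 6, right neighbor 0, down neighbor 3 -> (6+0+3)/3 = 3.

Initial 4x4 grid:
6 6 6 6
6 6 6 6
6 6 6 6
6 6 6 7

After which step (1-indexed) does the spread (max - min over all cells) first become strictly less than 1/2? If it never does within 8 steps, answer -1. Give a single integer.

Step 1: max=19/3, min=6, spread=1/3
  -> spread < 1/2 first at step 1
Step 2: max=113/18, min=6, spread=5/18
Step 3: max=1337/216, min=6, spread=41/216
Step 4: max=39923/6480, min=6, spread=1043/6480
Step 5: max=1191953/194400, min=6, spread=25553/194400
Step 6: max=35663459/5832000, min=108079/18000, spread=645863/5832000
Step 7: max=1067401691/174960000, min=720971/120000, spread=16225973/174960000
Step 8: max=31970277983/5248800000, min=324701/54000, spread=409340783/5248800000

Answer: 1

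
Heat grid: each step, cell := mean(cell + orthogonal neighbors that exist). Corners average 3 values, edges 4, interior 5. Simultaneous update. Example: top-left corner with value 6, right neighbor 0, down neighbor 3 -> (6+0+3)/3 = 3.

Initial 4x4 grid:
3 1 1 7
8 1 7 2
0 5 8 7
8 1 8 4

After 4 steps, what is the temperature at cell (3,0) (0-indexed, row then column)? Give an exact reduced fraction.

Step 1: cell (3,0) = 3
Step 2: cell (3,0) = 55/12
Step 3: cell (3,0) = 37/9
Step 4: cell (3,0) = 12061/2700
Full grid after step 4:
  72479/21600 66589/18000 206573/54000 140461/32400
  277361/72000 228337/60000 408253/90000 497281/108000
  288473/72000 69007/15000 173743/36000 582277/108000
  12061/2700 331063/72000 1157069/216000 353093/64800

Answer: 12061/2700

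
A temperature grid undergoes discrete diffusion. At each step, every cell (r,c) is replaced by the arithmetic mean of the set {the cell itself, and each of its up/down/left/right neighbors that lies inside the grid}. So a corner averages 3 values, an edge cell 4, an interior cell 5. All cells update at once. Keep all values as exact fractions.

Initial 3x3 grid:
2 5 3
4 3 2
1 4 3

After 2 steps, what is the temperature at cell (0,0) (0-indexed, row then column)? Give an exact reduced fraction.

Answer: 113/36

Derivation:
Step 1: cell (0,0) = 11/3
Step 2: cell (0,0) = 113/36
Full grid after step 2:
  113/36 277/80 28/9
  383/120 297/100 761/240
  11/4 247/80 17/6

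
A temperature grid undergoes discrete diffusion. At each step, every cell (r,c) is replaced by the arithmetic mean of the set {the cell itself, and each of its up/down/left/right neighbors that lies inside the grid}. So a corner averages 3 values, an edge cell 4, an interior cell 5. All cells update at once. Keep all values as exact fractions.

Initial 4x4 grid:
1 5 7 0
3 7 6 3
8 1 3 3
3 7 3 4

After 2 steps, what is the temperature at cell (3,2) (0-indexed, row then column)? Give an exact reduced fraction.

Step 1: cell (3,2) = 17/4
Step 2: cell (3,2) = 857/240
Full grid after step 2:
  17/4 169/40 541/120 65/18
  159/40 491/100 203/50 887/240
  197/40 401/100 211/50 767/240
  53/12 379/80 857/240 65/18

Answer: 857/240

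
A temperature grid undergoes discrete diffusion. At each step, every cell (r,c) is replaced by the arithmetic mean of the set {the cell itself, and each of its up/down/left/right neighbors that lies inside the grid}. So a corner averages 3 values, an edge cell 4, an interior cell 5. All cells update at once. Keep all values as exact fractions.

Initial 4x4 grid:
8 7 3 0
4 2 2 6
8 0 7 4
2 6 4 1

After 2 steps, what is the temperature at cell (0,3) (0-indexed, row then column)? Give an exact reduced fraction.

Step 1: cell (0,3) = 3
Step 2: cell (0,3) = 3
Full grid after step 2:
  101/18 13/3 15/4 3
  55/12 221/50 82/25 29/8
  71/15 7/2 21/5 139/40
  71/18 523/120 139/40 4

Answer: 3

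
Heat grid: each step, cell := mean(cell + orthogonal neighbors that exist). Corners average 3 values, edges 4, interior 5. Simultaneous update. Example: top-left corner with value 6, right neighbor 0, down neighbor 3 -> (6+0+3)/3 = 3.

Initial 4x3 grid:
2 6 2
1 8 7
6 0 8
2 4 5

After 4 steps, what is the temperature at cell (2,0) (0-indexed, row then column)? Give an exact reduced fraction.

Step 1: cell (2,0) = 9/4
Step 2: cell (2,0) = 157/40
Step 3: cell (2,0) = 179/50
Step 4: cell (2,0) = 143597/36000
Full grid after step 4:
  90067/21600 636113/144000 5869/1200
  142667/36000 34099/7500 345709/72000
  143597/36000 1524977/360000 1043707/216000
  162799/43200 3686473/864000 584147/129600

Answer: 143597/36000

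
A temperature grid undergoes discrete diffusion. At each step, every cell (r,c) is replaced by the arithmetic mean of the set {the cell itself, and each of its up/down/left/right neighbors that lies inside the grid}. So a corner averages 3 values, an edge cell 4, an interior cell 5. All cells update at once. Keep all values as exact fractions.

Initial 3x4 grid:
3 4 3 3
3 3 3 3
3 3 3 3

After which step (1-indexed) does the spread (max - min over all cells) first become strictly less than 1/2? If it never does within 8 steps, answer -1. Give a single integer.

Answer: 1

Derivation:
Step 1: max=10/3, min=3, spread=1/3
  -> spread < 1/2 first at step 1
Step 2: max=391/120, min=3, spread=31/120
Step 3: max=3451/1080, min=3, spread=211/1080
Step 4: max=340897/108000, min=5447/1800, spread=14077/108000
Step 5: max=3056407/972000, min=327683/108000, spread=5363/48600
Step 6: max=91220809/29160000, min=182869/60000, spread=93859/1166400
Step 7: max=5459074481/1749600000, min=296936467/97200000, spread=4568723/69984000
Step 8: max=326708435629/104976000000, min=8929618889/2916000000, spread=8387449/167961600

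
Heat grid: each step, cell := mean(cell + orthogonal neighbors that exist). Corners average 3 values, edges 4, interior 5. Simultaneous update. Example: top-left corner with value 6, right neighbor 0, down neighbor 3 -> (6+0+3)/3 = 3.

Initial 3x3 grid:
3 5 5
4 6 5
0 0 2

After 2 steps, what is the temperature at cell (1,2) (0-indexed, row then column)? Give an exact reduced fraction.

Step 1: cell (1,2) = 9/2
Step 2: cell (1,2) = 95/24
Full grid after step 2:
  4 71/16 19/4
  151/48 37/10 95/24
  79/36 29/12 53/18

Answer: 95/24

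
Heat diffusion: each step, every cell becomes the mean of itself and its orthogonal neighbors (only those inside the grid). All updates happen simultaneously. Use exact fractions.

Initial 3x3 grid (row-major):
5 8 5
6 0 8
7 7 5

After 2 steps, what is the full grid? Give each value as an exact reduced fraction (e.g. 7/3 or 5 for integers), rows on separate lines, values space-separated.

Answer: 46/9 709/120 16/3
233/40 481/100 719/120
191/36 1433/240 191/36

Derivation:
After step 1:
  19/3 9/2 7
  9/2 29/5 9/2
  20/3 19/4 20/3
After step 2:
  46/9 709/120 16/3
  233/40 481/100 719/120
  191/36 1433/240 191/36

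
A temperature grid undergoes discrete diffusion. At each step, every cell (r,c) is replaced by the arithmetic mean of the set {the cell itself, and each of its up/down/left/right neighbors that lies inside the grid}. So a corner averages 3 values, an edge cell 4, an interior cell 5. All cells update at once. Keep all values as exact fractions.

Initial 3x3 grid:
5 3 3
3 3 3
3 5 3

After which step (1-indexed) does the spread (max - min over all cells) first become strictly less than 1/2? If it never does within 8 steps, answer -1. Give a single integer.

Answer: 2

Derivation:
Step 1: max=11/3, min=3, spread=2/3
Step 2: max=427/120, min=19/6, spread=47/120
  -> spread < 1/2 first at step 2
Step 3: max=1921/540, min=131/40, spread=61/216
Step 4: max=113837/32400, min=71633/21600, spread=511/2592
Step 5: max=6791089/1944000, min=4347851/1296000, spread=4309/31104
Step 6: max=404903633/116640000, min=87458099/25920000, spread=36295/373248
Step 7: max=24204243901/6998400000, min=15817649059/4665600000, spread=305773/4478976
Step 8: max=1447809511397/419904000000, min=951789929473/279936000000, spread=2575951/53747712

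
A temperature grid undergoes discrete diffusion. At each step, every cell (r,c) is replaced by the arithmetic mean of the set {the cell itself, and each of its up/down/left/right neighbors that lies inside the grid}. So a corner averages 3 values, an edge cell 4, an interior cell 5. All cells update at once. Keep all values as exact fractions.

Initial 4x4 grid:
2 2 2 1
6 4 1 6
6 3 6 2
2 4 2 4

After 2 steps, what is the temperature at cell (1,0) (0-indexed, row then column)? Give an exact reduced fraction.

Step 1: cell (1,0) = 9/2
Step 2: cell (1,0) = 917/240
Full grid after step 2:
  31/9 79/30 27/10 7/3
  917/240 93/25 69/25 69/20
  347/80 88/25 197/50 187/60
  11/3 307/80 733/240 67/18

Answer: 917/240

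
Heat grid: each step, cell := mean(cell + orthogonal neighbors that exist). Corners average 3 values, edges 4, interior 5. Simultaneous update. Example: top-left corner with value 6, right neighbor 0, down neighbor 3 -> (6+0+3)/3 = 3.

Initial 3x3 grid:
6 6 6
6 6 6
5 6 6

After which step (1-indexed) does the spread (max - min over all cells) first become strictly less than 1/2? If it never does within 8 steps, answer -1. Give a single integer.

Step 1: max=6, min=17/3, spread=1/3
  -> spread < 1/2 first at step 1
Step 2: max=6, min=103/18, spread=5/18
Step 3: max=6, min=1255/216, spread=41/216
Step 4: max=2149/360, min=75629/12960, spread=347/2592
Step 5: max=21443/3600, min=4558663/777600, spread=2921/31104
Step 6: max=2566517/432000, min=274107461/46656000, spread=24611/373248
Step 7: max=57663259/9720000, min=16477437967/2799360000, spread=207329/4478976
Step 8: max=3071598401/518400000, min=989739647549/167961600000, spread=1746635/53747712

Answer: 1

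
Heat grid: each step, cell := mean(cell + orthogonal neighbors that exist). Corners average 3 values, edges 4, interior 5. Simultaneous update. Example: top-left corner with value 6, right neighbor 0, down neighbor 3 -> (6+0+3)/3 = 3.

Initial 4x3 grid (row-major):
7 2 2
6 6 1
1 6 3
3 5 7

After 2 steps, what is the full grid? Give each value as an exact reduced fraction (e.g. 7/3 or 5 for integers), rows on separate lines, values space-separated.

After step 1:
  5 17/4 5/3
  5 21/5 3
  4 21/5 17/4
  3 21/4 5
After step 2:
  19/4 907/240 107/36
  91/20 413/100 787/240
  81/20 219/50 329/80
  49/12 349/80 29/6

Answer: 19/4 907/240 107/36
91/20 413/100 787/240
81/20 219/50 329/80
49/12 349/80 29/6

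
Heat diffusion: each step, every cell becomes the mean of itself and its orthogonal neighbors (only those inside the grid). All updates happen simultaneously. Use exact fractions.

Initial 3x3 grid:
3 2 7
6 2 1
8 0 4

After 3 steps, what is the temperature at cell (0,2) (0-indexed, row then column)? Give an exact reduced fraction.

Answer: 1673/540

Derivation:
Step 1: cell (0,2) = 10/3
Step 2: cell (0,2) = 31/9
Step 3: cell (0,2) = 1673/540
Full grid after step 3:
  7897/2160 8449/2400 1673/540
  56119/14400 19403/6000 7499/2400
  8017/2160 24647/7200 1543/540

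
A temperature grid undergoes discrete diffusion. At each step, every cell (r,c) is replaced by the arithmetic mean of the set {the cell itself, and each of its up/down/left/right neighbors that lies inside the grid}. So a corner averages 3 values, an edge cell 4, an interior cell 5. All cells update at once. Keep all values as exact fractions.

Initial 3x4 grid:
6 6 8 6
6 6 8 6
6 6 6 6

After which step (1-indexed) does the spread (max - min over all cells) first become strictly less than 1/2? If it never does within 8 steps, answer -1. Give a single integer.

Answer: 4

Derivation:
Step 1: max=7, min=6, spread=1
Step 2: max=809/120, min=6, spread=89/120
Step 3: max=898/135, min=733/120, spread=587/1080
Step 4: max=428617/64800, min=7393/1200, spread=5879/12960
  -> spread < 1/2 first at step 4
Step 5: max=25525553/3888000, min=20974/3375, spread=272701/777600
Step 6: max=1524135967/233280000, min=40489247/6480000, spread=2660923/9331200
Step 7: max=91039329053/13996800000, min=271214797/43200000, spread=126629393/559872000
Step 8: max=5444463199927/839808000000, min=146958183307/23328000000, spread=1231748807/6718464000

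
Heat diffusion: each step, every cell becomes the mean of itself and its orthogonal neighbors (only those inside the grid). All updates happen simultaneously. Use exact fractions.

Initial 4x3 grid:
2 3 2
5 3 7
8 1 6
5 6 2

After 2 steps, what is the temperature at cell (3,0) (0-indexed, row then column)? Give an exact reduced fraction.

Step 1: cell (3,0) = 19/3
Step 2: cell (3,0) = 175/36
Full grid after step 2:
  31/9 409/120 11/3
  983/240 201/50 163/40
  1223/240 417/100 539/120
  175/36 193/40 73/18

Answer: 175/36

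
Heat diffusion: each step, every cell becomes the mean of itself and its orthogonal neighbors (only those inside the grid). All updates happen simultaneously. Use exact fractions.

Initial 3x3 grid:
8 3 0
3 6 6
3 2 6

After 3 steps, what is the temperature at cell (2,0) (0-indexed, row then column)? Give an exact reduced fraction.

Step 1: cell (2,0) = 8/3
Step 2: cell (2,0) = 143/36
Step 3: cell (2,0) = 1721/432
Full grid after step 3:
  1829/432 12193/2880 191/48
  3077/720 102/25 6059/1440
  1721/432 12053/2880 1787/432

Answer: 1721/432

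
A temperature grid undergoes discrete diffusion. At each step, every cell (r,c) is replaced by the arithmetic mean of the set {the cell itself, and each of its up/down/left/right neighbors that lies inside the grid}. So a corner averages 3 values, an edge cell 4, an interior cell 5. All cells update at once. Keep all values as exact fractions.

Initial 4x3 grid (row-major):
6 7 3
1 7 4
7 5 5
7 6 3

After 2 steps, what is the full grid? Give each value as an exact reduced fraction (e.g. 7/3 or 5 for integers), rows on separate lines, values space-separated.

After step 1:
  14/3 23/4 14/3
  21/4 24/5 19/4
  5 6 17/4
  20/3 21/4 14/3
After step 2:
  47/9 1193/240 91/18
  1183/240 531/100 277/60
  275/48 253/50 59/12
  203/36 271/48 85/18

Answer: 47/9 1193/240 91/18
1183/240 531/100 277/60
275/48 253/50 59/12
203/36 271/48 85/18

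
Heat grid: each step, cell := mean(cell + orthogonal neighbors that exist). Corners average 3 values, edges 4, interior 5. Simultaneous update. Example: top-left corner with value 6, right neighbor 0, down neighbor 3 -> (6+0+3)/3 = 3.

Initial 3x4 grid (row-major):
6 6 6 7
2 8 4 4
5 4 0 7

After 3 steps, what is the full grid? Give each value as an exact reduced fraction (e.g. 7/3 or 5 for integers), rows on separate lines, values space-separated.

After step 1:
  14/3 13/2 23/4 17/3
  21/4 24/5 22/5 11/2
  11/3 17/4 15/4 11/3
After step 2:
  197/36 1303/240 1339/240 203/36
  1103/240 126/25 121/25 577/120
  79/18 247/60 241/60 155/36
After step 3:
  5579/1080 38737/7200 38677/7200 11539/2160
  70189/14400 14413/3000 29141/6000 35267/7200
  9433/2160 7903/1800 15551/3600 4727/1080

Answer: 5579/1080 38737/7200 38677/7200 11539/2160
70189/14400 14413/3000 29141/6000 35267/7200
9433/2160 7903/1800 15551/3600 4727/1080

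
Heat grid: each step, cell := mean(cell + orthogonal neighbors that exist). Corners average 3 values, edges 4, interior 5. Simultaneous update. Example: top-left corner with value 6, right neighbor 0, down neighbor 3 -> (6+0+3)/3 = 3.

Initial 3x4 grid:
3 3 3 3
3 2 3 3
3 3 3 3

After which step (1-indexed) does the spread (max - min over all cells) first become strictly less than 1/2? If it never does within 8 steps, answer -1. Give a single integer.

Step 1: max=3, min=11/4, spread=1/4
  -> spread < 1/2 first at step 1
Step 2: max=3, min=277/100, spread=23/100
Step 3: max=1187/400, min=13589/4800, spread=131/960
Step 4: max=21209/7200, min=123049/43200, spread=841/8640
Step 5: max=4226627/1440000, min=49297949/17280000, spread=56863/691200
Step 6: max=37890457/12960000, min=445025659/155520000, spread=386393/6220800
Step 7: max=15131641187/5184000000, min=178230276869/62208000000, spread=26795339/497664000
Step 8: max=906033850333/311040000000, min=10713624285871/3732480000000, spread=254051069/5971968000

Answer: 1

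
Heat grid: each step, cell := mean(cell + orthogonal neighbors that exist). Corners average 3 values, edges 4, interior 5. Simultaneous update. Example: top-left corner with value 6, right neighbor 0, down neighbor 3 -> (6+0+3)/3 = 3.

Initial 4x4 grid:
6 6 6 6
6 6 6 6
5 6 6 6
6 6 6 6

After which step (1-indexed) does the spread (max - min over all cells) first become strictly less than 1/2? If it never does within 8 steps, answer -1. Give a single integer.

Step 1: max=6, min=17/3, spread=1/3
  -> spread < 1/2 first at step 1
Step 2: max=6, min=689/120, spread=31/120
Step 3: max=6, min=6269/1080, spread=211/1080
Step 4: max=6, min=631157/108000, spread=16843/108000
Step 5: max=53921/9000, min=5693357/972000, spread=130111/972000
Step 6: max=3232841/540000, min=171317633/29160000, spread=3255781/29160000
Step 7: max=3228893/540000, min=5148446309/874800000, spread=82360351/874800000
Step 8: max=580693559/97200000, min=154712683109/26244000000, spread=2074577821/26244000000

Answer: 1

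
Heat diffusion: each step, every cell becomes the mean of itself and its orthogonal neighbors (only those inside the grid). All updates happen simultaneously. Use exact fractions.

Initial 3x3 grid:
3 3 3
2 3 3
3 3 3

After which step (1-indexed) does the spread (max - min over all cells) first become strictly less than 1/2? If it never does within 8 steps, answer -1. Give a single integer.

Step 1: max=3, min=8/3, spread=1/3
  -> spread < 1/2 first at step 1
Step 2: max=3, min=653/240, spread=67/240
Step 3: max=593/200, min=6043/2160, spread=1807/10800
Step 4: max=15839/5400, min=2434037/864000, spread=33401/288000
Step 5: max=1576609/540000, min=22098067/7776000, spread=3025513/38880000
Step 6: max=83644051/28800000, min=8866273133/3110400000, spread=53531/995328
Step 7: max=22536883949/7776000000, min=533839074151/186624000000, spread=450953/11943936
Step 8: max=2698351389481/933120000000, min=32083416439397/11197440000000, spread=3799043/143327232

Answer: 1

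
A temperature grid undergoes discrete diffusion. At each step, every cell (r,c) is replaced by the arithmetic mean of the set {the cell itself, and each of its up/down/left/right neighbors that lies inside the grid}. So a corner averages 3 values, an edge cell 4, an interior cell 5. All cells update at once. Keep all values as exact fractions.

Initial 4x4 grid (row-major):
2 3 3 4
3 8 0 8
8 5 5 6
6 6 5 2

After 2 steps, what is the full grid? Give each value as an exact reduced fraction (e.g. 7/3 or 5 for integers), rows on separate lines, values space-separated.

After step 1:
  8/3 4 5/2 5
  21/4 19/5 24/5 9/2
  11/2 32/5 21/5 21/4
  20/3 11/2 9/2 13/3
After step 2:
  143/36 389/120 163/40 4
  1033/240 97/20 99/25 391/80
  1429/240 127/25 503/100 1097/240
  53/9 173/30 139/30 169/36

Answer: 143/36 389/120 163/40 4
1033/240 97/20 99/25 391/80
1429/240 127/25 503/100 1097/240
53/9 173/30 139/30 169/36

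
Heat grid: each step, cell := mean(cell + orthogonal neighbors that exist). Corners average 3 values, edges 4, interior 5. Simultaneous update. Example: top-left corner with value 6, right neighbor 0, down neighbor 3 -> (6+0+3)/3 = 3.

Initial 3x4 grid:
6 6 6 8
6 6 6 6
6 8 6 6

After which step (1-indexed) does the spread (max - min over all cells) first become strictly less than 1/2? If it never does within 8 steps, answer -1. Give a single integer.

Answer: 3

Derivation:
Step 1: max=20/3, min=6, spread=2/3
Step 2: max=59/9, min=6, spread=5/9
Step 3: max=3451/540, min=2219/360, spread=49/216
  -> spread < 1/2 first at step 3
Step 4: max=413269/64800, min=66769/10800, spread=2531/12960
Step 5: max=164633089/25920000, min=673391/108000, spread=3019249/25920000
Step 6: max=164396711/25920000, min=60719051/9720000, spread=297509/3110400
Step 7: max=591028799209/93312000000, min=913485521/145800000, spread=6398065769/93312000000
Step 8: max=1772353464773/279936000000, min=36581378951/5832000000, spread=131578201/2239488000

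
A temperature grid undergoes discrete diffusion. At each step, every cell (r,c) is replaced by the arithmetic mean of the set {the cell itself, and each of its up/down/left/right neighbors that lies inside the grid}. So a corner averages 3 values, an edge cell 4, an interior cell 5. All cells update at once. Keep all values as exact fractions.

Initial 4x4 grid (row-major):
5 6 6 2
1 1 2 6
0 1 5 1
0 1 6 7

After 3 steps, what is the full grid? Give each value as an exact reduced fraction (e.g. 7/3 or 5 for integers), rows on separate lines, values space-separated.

After step 1:
  4 9/2 4 14/3
  7/4 11/5 4 11/4
  1/2 8/5 3 19/4
  1/3 2 19/4 14/3
After step 2:
  41/12 147/40 103/24 137/36
  169/80 281/100 319/100 97/24
  251/240 93/50 181/50 91/24
  17/18 521/240 173/48 85/18
After step 3:
  2209/720 2129/600 6733/1800 437/108
  1877/800 5459/2000 2693/750 6673/1800
  10733/7200 863/375 19279/6000 7279/1800
  749/540 15443/7200 25411/7200 1745/432

Answer: 2209/720 2129/600 6733/1800 437/108
1877/800 5459/2000 2693/750 6673/1800
10733/7200 863/375 19279/6000 7279/1800
749/540 15443/7200 25411/7200 1745/432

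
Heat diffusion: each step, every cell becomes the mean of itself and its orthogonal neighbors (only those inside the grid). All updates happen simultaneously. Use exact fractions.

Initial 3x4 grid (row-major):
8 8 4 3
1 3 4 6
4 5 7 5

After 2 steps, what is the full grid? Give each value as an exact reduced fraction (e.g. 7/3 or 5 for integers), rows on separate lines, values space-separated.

After step 1:
  17/3 23/4 19/4 13/3
  4 21/5 24/5 9/2
  10/3 19/4 21/4 6
After step 2:
  185/36 611/120 589/120 163/36
  43/10 47/10 47/10 589/120
  145/36 263/60 26/5 21/4

Answer: 185/36 611/120 589/120 163/36
43/10 47/10 47/10 589/120
145/36 263/60 26/5 21/4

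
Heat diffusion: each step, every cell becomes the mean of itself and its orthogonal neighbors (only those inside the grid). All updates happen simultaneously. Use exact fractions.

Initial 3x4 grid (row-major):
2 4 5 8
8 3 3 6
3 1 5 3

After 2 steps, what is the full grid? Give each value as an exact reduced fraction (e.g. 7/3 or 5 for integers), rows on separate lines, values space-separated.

Answer: 73/18 509/120 577/120 49/9
247/60 187/50 106/25 51/10
11/3 69/20 113/30 38/9

Derivation:
After step 1:
  14/3 7/2 5 19/3
  4 19/5 22/5 5
  4 3 3 14/3
After step 2:
  73/18 509/120 577/120 49/9
  247/60 187/50 106/25 51/10
  11/3 69/20 113/30 38/9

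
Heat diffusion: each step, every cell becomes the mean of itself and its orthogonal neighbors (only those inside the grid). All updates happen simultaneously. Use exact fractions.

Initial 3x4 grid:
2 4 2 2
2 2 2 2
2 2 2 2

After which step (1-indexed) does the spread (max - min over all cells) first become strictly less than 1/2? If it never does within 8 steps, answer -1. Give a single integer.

Answer: 3

Derivation:
Step 1: max=8/3, min=2, spread=2/3
Step 2: max=151/60, min=2, spread=31/60
Step 3: max=1291/540, min=2, spread=211/540
  -> spread < 1/2 first at step 3
Step 4: max=124897/54000, min=1847/900, spread=14077/54000
Step 5: max=1112407/486000, min=111683/54000, spread=5363/24300
Step 6: max=32900809/14580000, min=62869/30000, spread=93859/583200
Step 7: max=1959874481/874800000, min=102536467/48600000, spread=4568723/34992000
Step 8: max=116756435629/52488000000, min=3097618889/1458000000, spread=8387449/83980800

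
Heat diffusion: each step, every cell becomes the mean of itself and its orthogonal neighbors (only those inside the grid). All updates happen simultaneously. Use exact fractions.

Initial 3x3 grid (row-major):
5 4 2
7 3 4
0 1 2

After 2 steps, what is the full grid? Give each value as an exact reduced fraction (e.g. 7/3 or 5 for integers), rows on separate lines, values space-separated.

After step 1:
  16/3 7/2 10/3
  15/4 19/5 11/4
  8/3 3/2 7/3
After step 2:
  151/36 479/120 115/36
  311/80 153/50 733/240
  95/36 103/40 79/36

Answer: 151/36 479/120 115/36
311/80 153/50 733/240
95/36 103/40 79/36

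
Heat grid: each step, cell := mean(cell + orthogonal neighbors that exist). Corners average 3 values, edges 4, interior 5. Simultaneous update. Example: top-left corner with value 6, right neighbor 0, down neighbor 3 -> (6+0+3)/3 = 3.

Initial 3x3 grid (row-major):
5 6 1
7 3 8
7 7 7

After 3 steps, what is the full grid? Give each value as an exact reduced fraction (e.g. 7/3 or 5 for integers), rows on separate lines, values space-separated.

Answer: 3959/720 24073/4800 1867/360
4533/800 2183/375 77719/14400
253/40 21661/3600 13307/2160

Derivation:
After step 1:
  6 15/4 5
  11/2 31/5 19/4
  7 6 22/3
After step 2:
  61/12 419/80 9/2
  247/40 131/25 1397/240
  37/6 199/30 217/36
After step 3:
  3959/720 24073/4800 1867/360
  4533/800 2183/375 77719/14400
  253/40 21661/3600 13307/2160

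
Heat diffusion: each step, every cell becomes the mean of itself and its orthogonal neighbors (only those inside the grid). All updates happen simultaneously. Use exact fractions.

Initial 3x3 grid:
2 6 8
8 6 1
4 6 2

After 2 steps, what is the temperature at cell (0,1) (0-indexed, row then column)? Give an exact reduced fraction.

Step 1: cell (0,1) = 11/2
Step 2: cell (0,1) = 637/120
Full grid after step 2:
  95/18 637/120 59/12
  163/30 493/100 353/80
  31/6 189/40 47/12

Answer: 637/120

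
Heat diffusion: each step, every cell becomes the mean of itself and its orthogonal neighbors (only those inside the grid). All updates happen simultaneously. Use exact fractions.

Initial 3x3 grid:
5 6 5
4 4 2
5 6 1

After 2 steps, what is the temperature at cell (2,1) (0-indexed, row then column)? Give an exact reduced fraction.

Step 1: cell (2,1) = 4
Step 2: cell (2,1) = 41/10
Full grid after step 2:
  29/6 281/60 37/9
  189/40 209/50 221/60
  9/2 41/10 10/3

Answer: 41/10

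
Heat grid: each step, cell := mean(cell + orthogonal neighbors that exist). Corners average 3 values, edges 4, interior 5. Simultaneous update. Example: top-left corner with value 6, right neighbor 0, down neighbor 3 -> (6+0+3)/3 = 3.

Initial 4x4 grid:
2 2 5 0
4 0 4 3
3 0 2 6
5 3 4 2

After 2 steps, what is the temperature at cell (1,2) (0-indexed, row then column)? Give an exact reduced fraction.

Answer: 14/5

Derivation:
Step 1: cell (1,2) = 14/5
Step 2: cell (1,2) = 14/5
Full grid after step 2:
  43/18 29/12 157/60 26/9
  119/48 109/50 14/5 359/120
  631/240 64/25 68/25 137/40
  29/9 661/240 259/80 10/3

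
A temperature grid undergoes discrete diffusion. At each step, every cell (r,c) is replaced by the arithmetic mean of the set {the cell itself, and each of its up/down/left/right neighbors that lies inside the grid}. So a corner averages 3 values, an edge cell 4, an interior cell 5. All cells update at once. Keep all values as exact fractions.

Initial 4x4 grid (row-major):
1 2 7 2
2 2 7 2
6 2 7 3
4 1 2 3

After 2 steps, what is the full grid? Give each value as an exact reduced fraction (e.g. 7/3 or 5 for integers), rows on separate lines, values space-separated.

Answer: 89/36 73/24 97/24 35/9
131/48 347/100 101/25 191/48
811/240 331/100 99/25 847/240
113/36 383/120 371/120 29/9

Derivation:
After step 1:
  5/3 3 9/2 11/3
  11/4 3 5 7/2
  7/2 18/5 21/5 15/4
  11/3 9/4 13/4 8/3
After step 2:
  89/36 73/24 97/24 35/9
  131/48 347/100 101/25 191/48
  811/240 331/100 99/25 847/240
  113/36 383/120 371/120 29/9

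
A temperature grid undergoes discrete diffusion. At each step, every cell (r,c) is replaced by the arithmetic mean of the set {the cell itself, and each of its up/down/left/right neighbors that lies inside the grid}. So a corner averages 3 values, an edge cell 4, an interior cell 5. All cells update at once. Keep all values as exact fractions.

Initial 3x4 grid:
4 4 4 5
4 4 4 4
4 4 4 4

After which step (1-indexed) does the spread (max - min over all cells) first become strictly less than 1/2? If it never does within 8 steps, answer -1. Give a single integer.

Answer: 1

Derivation:
Step 1: max=13/3, min=4, spread=1/3
  -> spread < 1/2 first at step 1
Step 2: max=77/18, min=4, spread=5/18
Step 3: max=905/216, min=4, spread=41/216
Step 4: max=107897/25920, min=4, spread=4217/25920
Step 5: max=6429949/1555200, min=28879/7200, spread=38417/311040
Step 6: max=384448211/93312000, min=578597/144000, spread=1903471/18662400
Step 7: max=22995869089/5598720000, min=17395759/4320000, spread=18038617/223948800
Step 8: max=1376960982851/335923200000, min=1568126759/388800000, spread=883978523/13436928000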